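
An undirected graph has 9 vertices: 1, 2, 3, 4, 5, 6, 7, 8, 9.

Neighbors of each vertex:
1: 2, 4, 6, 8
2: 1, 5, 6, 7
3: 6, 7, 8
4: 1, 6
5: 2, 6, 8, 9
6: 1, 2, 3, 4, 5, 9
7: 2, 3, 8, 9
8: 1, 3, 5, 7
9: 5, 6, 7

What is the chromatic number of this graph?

1, 4, 6 form a triangle, so at least 3 colors are needed.
3 colors suffice: color a → {6, 7}; color b → {1, 3, 5}; color c → {2, 4, 8, 9}. Each edge has distinct colors on its endpoints.

3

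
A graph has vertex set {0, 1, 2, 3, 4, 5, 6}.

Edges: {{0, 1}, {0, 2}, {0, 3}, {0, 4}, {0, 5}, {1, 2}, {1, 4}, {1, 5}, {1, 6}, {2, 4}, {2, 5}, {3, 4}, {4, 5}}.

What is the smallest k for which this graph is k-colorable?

0, 1, 2, 4, 5 form a clique, so at least 5 colors are needed.
5 colors suffice: color red → {4, 6}; color blue → {1, 3}; color green → {0}; color yellow → {2}; color purple → {5}. Each edge has distinct colors on its endpoints.

5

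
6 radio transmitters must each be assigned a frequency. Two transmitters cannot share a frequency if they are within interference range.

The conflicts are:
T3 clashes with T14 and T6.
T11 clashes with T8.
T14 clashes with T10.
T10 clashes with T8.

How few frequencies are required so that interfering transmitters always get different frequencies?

2

T3 and T6 conflict, so at least 2 frequencies are needed.
2 frequencies suffice: frequency 1 → {T3, T11, T10}; frequency 2 → {T14, T6, T8}. No two conflicting transmitters share a frequency.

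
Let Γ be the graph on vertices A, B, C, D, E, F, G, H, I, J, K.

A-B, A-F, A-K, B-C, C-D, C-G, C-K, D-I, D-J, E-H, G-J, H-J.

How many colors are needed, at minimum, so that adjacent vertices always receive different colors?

H and J are adjacent, so at least 2 colors are needed.
2 colors suffice: color 1 → {A, C, E, I, J}; color 2 → {B, D, F, G, H, K}. Each edge has distinct colors on its endpoints.

2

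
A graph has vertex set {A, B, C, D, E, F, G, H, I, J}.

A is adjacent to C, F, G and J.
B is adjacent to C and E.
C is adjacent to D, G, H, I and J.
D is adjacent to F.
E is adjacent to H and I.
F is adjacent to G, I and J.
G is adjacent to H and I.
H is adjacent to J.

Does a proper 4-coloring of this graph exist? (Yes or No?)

The chromatic number is 3. A, F, G are mutually adjacent, so at least 3 colors are needed.
A valid assignment using 3 colors: A=green, B=blue, C=red, D=blue, E=red, F=red, G=blue, H=green, I=green, J=blue.
Since 4 ≥ 3, a proper 4-coloring certainly exists.

Yes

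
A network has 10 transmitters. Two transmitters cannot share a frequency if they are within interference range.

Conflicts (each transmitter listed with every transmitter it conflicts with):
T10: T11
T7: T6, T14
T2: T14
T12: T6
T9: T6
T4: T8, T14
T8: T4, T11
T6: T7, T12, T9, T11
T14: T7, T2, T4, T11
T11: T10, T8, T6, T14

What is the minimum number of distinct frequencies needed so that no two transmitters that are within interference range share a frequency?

2

T2 and T14 conflict, so at least 2 frequencies are needed.
2 frequencies suffice: frequency 1 → {T10, T8, T6, T14}; frequency 2 → {T7, T2, T12, T9, T4, T11}. No two conflicting transmitters share a frequency.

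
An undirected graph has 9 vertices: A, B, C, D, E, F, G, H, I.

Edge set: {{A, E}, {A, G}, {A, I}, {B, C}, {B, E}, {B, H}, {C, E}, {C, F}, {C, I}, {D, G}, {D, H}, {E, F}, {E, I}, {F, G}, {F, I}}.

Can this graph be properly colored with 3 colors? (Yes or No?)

No

C, E, F, I form a clique, so at least 4 colors are needed.
So 3 colors are not enough.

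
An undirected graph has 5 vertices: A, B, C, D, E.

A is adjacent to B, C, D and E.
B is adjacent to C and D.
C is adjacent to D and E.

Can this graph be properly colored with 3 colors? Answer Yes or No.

A, B, C, D are pairwise adjacent (a clique of size 4), so at least 4 colors are needed.
So 3 colors are not enough.

No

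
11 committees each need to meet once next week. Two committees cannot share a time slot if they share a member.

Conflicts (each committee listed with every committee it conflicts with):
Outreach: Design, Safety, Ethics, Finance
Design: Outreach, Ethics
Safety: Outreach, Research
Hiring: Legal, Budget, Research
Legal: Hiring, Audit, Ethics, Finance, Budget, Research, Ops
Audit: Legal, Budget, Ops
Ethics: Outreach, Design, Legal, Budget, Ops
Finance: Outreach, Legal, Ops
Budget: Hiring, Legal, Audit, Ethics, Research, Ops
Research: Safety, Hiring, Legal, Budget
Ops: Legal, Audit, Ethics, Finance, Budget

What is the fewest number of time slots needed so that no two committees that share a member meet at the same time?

4

Hiring, Legal, Budget, Research pairwise conflict, so at least 4 time slots are needed.
4 time slots suffice: time slot 1 → {Outreach, Legal}; time slot 2 → {Design, Safety, Finance, Budget}; time slot 3 → {Research, Ops}; time slot 4 → {Hiring, Audit, Ethics}. Every pair that conflicts lands in different time slots.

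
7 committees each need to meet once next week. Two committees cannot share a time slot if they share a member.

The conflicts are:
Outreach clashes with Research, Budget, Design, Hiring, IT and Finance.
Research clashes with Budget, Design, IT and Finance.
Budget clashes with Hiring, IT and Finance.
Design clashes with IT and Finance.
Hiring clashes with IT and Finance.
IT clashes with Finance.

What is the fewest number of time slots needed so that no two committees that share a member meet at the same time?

Outreach, Budget, Hiring, IT, Finance are mutually in conflict, so at least 5 time slots are needed.
A valid assignment using 5 time slots: Outreach=2, Research=5, Budget=4, Design=4, Hiring=5, IT=1, Finance=3. No two conflicting committees share a time slot.

5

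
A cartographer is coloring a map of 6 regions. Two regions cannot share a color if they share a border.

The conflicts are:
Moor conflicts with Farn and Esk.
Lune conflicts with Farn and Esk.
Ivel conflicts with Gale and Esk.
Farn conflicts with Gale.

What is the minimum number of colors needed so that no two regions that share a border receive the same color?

The cycle Gale-Farn-Moor-Esk-Ivel-Gale has odd length 5, so it cannot be 2-colored; at least 3 colors are needed.
A valid assignment using 3 colors: Moor=2, Lune=2, Ivel=3, Farn=1, Gale=2, Esk=1. Each listed conflict is separated.

3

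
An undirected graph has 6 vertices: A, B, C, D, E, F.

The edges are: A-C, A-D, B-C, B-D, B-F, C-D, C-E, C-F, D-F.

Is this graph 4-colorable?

The chromatic number is 4. B, C, D, F are mutually adjacent (a clique of size 4), so at least 4 colors are needed.
4 colors suffice: color 1 → {C}; color 2 → {D, E}; color 3 → {A, B}; color 4 → {F}.
That is already a proper 4-coloring.

Yes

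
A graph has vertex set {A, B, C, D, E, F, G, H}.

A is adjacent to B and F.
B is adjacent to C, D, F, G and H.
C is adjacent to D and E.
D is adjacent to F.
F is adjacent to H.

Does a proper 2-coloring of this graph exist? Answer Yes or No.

A, B, F are pairwise adjacent, so at least 3 colors are needed.
So 2 colors are not enough.

No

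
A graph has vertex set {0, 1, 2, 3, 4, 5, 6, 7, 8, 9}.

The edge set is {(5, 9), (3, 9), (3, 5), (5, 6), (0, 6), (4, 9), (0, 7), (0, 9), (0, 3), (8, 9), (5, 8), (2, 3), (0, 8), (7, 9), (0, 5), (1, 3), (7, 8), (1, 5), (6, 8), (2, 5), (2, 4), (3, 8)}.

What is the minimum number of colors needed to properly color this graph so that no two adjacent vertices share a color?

0, 3, 5, 8, 9 are pairwise adjacent (a clique of size 5), so at least 5 colors are needed.
5 colors suffice: color red → {4, 5, 7}; color blue → {1, 2, 8}; color green → {0}; color yellow → {3, 6}; color purple → {9}. No two adjacent vertices share a color.

5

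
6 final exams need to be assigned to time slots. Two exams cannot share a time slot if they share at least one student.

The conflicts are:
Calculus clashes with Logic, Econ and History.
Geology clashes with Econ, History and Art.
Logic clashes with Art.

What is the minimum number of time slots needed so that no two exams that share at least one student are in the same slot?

3

The cycle Calculus-Logic-Art-Geology-History-Calculus has odd length 5, so it cannot be 2-colored; at least 3 time slots are needed.
Using 3 time slots: Calculus=1, Geology=1, Logic=3, Econ=2, History=2, Art=2. Every pair that conflicts lands in different time slots.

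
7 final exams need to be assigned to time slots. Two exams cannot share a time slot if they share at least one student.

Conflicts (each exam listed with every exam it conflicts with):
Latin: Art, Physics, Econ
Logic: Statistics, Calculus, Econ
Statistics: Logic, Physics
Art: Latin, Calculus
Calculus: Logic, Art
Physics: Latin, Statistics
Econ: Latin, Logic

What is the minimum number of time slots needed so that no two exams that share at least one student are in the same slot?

The cycle Calculus-Logic-Econ-Latin-Art-Calculus has odd length 5, so it cannot be 2-colored; at least 3 time slots are needed.
3 time slots suffice: time slot 1 → {Latin, Logic}; time slot 2 → {Statistics, Calculus, Econ}; time slot 3 → {Art, Physics}. Each listed conflict is separated.

3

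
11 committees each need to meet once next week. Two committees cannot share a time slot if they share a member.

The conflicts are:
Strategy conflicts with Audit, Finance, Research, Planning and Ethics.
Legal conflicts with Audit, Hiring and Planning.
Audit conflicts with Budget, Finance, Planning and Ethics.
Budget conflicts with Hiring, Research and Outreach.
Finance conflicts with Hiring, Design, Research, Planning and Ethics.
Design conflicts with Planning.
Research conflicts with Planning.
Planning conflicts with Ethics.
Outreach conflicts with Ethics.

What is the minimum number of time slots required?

Strategy, Audit, Finance, Planning, Ethics are mutually in conflict, so at least 5 time slots are needed.
Using 5 time slots: Strategy=4, Legal=1, Audit=3, Budget=1, Finance=1, Hiring=2, Design=3, Research=3, Planning=2, Outreach=2, Ethics=5. Each listed conflict is separated.

5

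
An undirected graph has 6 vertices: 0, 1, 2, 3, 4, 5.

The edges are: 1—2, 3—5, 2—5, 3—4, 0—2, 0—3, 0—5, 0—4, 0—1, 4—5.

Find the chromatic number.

0, 3, 4, 5 form a clique, so at least 4 colors are needed.
One proper 4-coloring: 0=a, 1=b, 2=c, 3=d, 4=c, 5=b. No two adjacent vertices share a color.

4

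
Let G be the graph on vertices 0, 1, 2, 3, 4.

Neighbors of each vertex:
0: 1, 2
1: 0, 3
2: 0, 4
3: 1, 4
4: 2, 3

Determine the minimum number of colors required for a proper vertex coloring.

The cycle 2-4-3-1-0-2 has odd length 5, so it cannot be 2-colored; at least 3 colors are needed.
3 colors suffice: color red → {0, 3}; color blue → {1, 2}; color green → {4}. Each edge has distinct colors on its endpoints.

3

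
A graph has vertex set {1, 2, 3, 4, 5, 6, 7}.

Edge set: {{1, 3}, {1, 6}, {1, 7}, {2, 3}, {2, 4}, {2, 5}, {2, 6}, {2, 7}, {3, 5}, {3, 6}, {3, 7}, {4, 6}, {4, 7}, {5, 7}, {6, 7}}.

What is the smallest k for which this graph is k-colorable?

2, 4, 6, 7 are pairwise adjacent (a clique of size 4), so at least 4 colors are needed.
A valid assignment using 4 colors: 1=d, 2=d, 3=b, 4=b, 5=c, 6=c, 7=a. No two adjacent vertices share a color.

4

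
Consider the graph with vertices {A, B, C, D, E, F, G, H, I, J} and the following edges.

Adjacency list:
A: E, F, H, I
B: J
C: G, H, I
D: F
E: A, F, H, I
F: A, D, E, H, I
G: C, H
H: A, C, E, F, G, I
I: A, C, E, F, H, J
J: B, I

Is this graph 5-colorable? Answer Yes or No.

Yes

The chromatic number is 5. A, E, F, H, I are mutually adjacent (a clique of size 5), so at least 5 colors are needed.
5 colors suffice: A=purple, B=red, C=green, D=red, E=yellow, F=green, G=red, H=blue, I=red, J=blue.
That is already a proper 5-coloring.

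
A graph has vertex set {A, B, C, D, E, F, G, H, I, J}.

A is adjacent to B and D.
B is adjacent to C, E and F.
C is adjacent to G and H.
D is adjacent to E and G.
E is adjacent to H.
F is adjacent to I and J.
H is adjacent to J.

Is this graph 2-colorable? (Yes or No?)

No

The cycle E-H-C-G-D-E has odd length 5, so it cannot be 2-colored; at least 3 colors are needed.
So 2 colors are not enough.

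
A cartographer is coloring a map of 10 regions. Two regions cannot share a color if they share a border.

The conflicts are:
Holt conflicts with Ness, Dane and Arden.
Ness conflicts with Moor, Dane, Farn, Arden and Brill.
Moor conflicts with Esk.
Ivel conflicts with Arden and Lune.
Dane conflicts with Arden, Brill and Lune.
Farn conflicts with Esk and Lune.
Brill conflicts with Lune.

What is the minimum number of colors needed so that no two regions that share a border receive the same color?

Holt, Ness, Dane, Arden all conflict with each other, so at least 4 colors are needed.
4 colors suffice: Holt=4, Ness=1, Moor=2, Ivel=2, Dane=2, Farn=2, Arden=3, Esk=1, Brill=3, Lune=1. Each listed conflict is separated.

4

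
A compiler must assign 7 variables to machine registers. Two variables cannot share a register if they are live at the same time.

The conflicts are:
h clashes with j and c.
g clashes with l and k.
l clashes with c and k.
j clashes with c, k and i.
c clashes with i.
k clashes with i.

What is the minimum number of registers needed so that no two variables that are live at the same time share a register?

3

j, k, i all conflict with each other, so at least 3 registers are needed.
3 registers suffice: register 1 → {c, k}; register 2 → {l, j}; register 3 → {h, g, i}. Every pair that conflicts lands in different registers.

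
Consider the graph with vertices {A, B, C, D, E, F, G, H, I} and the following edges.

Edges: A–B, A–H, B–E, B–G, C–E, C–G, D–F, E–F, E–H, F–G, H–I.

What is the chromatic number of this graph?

A and B are adjacent, so at least 2 colors are needed.
One proper 2-coloring: A=1, B=2, C=2, D=1, E=1, F=2, G=1, H=2, I=1. Every edge joins two different colors.

2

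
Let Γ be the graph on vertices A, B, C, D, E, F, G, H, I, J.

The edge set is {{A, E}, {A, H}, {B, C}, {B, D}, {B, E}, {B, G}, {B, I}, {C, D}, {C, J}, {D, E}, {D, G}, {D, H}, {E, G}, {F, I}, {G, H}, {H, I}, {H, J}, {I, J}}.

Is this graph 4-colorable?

The chromatic number is 4. B, D, E, G form a clique, so at least 4 colors are needed.
4 colors suffice: A=red, B=blue, C=green, D=red, E=yellow, F=blue, G=green, H=blue, I=red, J=yellow.
That is already a proper 4-coloring.

Yes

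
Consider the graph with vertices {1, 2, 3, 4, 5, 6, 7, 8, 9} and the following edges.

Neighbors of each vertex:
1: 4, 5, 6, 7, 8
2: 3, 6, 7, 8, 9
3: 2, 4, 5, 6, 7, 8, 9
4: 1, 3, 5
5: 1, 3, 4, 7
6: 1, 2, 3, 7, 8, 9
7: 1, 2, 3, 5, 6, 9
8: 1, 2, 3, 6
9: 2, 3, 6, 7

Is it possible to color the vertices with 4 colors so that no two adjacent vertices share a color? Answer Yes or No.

No

2, 3, 6, 7, 9 are pairwise adjacent (a clique of size 5), so at least 5 colors are needed.
So 4 colors are not enough.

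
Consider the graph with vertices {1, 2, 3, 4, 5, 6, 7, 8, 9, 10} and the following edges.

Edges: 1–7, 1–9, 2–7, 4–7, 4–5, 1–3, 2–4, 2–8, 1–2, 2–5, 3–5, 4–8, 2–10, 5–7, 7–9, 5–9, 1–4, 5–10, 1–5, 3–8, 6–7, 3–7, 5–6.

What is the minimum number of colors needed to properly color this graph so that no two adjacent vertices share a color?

1, 2, 4, 5, 7 form a clique, so at least 5 colors are needed.
A valid assignment using 5 colors: 1=c, 2=d, 3=d, 4=e, 5=a, 6=c, 7=b, 8=a, 9=d, 10=b. Each edge has distinct colors on its endpoints.

5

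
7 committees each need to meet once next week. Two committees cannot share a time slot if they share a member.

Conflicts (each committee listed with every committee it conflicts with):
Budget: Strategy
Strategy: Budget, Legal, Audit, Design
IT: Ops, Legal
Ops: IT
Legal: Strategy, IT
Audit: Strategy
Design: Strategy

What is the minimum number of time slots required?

Strategy and Audit conflict, so at least 2 time slots are needed.
2 time slots suffice: time slot 1 → {Strategy, IT}; time slot 2 → {Budget, Ops, Legal, Audit, Design}. Every pair that conflicts lands in different time slots.

2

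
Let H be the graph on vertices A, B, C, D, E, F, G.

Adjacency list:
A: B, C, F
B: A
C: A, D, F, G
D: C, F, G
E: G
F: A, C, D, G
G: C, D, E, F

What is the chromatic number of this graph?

C, D, F, G are mutually adjacent (a clique of size 4), so at least 4 colors are needed.
4 colors suffice: color 1 → {B, E, F}; color 2 → {A, G}; color 3 → {C}; color 4 → {D}. No two adjacent vertices share a color.

4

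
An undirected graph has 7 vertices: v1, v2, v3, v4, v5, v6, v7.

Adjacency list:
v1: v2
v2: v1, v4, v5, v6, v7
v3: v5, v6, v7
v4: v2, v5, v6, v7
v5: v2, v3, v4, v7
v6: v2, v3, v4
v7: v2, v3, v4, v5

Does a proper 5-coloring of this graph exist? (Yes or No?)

The chromatic number is 4. v2, v4, v5, v7 are mutually adjacent (a clique of size 4), so at least 4 colors are needed.
One proper 4-coloring: v1=2, v2=1, v3=1, v4=4, v5=3, v6=2, v7=2.
Since 5 ≥ 4, a proper 5-coloring certainly exists.

Yes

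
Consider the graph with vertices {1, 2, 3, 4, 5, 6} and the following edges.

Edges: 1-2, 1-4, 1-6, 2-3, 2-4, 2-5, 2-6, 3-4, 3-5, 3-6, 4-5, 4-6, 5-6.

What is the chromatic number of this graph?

2, 3, 4, 5, 6 form a clique, so at least 5 colors are needed.
5 colors suffice: color red → {2}; color blue → {4}; color green → {6}; color yellow → {1, 3}; color purple → {5}. Each edge has distinct colors on its endpoints.

5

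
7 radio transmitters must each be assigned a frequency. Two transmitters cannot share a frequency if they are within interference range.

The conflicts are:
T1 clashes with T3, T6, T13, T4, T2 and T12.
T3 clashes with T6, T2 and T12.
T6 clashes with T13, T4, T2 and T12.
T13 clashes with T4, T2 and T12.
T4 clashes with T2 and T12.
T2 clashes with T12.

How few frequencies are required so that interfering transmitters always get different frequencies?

6

T1, T6, T13, T4, T2, T12 are mutually in conflict, so at least 6 frequencies are needed.
6 frequencies suffice: frequency 1 → {T1}; frequency 2 → {T2}; frequency 3 → {T12}; frequency 4 → {T6}; frequency 5 → {T3, T4}; frequency 6 → {T13}. Every pair that conflicts lands in different frequencies.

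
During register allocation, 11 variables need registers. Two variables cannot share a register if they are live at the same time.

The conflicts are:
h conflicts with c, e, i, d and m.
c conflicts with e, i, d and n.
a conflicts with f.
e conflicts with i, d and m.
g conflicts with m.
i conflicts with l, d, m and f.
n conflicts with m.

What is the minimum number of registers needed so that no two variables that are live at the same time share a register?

5

h, c, e, i, d are mutually in conflict, so at least 5 registers are needed.
5 registers suffice: register 1 → {a, g, i, n}; register 2 → {c, l, m, f}; register 3 → {h}; register 4 → {e}; register 5 → {d}. No two conflicting variables share a register.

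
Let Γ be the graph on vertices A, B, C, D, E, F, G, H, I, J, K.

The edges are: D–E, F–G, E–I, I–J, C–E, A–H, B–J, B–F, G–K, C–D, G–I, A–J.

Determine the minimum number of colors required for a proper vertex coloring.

3

C, D, E are mutually adjacent, so at least 3 colors are needed.
A valid assignment using 3 colors: A=blue, B=blue, C=green, D=blue, E=red, F=green, G=red, H=red, I=blue, J=red, K=blue. No two adjacent vertices share a color.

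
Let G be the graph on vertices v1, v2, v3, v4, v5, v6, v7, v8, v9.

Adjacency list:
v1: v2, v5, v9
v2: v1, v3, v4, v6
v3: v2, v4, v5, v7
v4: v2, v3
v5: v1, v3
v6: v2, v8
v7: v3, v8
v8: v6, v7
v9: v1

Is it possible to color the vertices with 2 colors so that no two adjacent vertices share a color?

v2, v3, v4 are pairwise adjacent, so at least 3 colors are needed.
So 2 colors are not enough.

No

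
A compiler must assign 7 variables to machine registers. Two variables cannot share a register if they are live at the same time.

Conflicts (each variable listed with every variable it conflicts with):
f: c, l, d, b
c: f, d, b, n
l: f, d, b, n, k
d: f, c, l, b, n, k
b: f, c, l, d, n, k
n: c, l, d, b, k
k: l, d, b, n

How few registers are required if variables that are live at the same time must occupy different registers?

l, d, b, n, k pairwise conflict, so at least 5 registers are needed.
5 registers suffice: register 1 → {b}; register 2 → {d}; register 3 → {f, n}; register 4 → {c, l}; register 5 → {k}. Every pair that conflicts lands in different registers.

5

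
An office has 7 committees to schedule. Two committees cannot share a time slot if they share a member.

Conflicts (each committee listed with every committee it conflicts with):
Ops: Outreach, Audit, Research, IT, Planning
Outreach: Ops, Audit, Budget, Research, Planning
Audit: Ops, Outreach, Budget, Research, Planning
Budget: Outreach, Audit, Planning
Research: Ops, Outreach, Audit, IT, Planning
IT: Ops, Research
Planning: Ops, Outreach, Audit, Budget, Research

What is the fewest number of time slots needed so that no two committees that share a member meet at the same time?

5

Ops, Outreach, Audit, Research, Planning pairwise conflict, so at least 5 time slots are needed.
Using 5 time slots: Ops=4, Outreach=1, Audit=5, Budget=2, Research=2, IT=1, Planning=3. No two conflicting committees share a time slot.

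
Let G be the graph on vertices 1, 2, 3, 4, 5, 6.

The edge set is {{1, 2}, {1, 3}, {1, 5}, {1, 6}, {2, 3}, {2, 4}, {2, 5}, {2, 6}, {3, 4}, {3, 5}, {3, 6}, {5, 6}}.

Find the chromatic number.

1, 2, 3, 5, 6 are pairwise adjacent (a clique of size 5), so at least 5 colors are needed.
5 colors suffice: color red → {3}; color blue → {2}; color green → {1, 4}; color yellow → {6}; color purple → {5}. Every edge joins two different colors.

5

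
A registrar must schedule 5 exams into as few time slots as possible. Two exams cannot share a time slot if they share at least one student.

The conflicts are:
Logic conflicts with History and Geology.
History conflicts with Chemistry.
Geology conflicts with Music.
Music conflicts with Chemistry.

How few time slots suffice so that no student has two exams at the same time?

3

The cycle Logic-Geology-Music-Chemistry-History-Logic has odd length 5, so it cannot be 2-colored; at least 3 time slots are needed.
3 time slots suffice: Logic=2, History=1, Geology=3, Music=1, Chemistry=2. Every pair that conflicts lands in different time slots.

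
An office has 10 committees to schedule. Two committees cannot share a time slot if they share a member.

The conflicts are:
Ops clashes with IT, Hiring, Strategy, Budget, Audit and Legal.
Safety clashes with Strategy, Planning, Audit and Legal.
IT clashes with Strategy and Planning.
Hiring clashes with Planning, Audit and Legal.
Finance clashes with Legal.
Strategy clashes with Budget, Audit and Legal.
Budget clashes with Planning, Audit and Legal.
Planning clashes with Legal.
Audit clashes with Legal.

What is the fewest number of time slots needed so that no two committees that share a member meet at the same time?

Ops, Strategy, Budget, Audit, Legal are mutually in conflict, so at least 5 time slots are needed.
5 time slots suffice: Ops=4, Safety=4, IT=1, Hiring=5, Finance=2, Strategy=2, Budget=5, Planning=2, Audit=3, Legal=1. Each listed conflict is separated.

5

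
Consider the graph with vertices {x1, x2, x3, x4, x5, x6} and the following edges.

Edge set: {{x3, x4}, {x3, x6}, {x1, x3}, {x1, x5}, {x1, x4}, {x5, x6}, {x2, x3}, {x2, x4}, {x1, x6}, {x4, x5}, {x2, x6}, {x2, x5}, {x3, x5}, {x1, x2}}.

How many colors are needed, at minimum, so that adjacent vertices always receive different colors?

x1, x2, x3, x5, x6 are pairwise adjacent (a clique of size 5), so at least 5 colors are needed.
5 colors suffice: x1=yellow, x2=red, x3=green, x4=purple, x5=blue, x6=purple. Each edge has distinct colors on its endpoints.

5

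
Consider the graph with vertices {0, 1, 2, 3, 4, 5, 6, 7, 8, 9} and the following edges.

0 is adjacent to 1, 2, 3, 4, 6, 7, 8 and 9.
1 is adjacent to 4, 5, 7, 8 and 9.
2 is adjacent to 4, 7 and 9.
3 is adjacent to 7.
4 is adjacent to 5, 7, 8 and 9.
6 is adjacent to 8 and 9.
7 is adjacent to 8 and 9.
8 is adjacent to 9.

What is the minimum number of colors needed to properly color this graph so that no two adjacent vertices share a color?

6

0, 1, 4, 7, 8, 9 are mutually adjacent (a clique of size 6), so at least 6 colors are needed.
One proper 6-coloring: 0=red, 1=purple, 2=purple, 3=green, 4=yellow, 5=red, 6=blue, 7=blue, 8=orange, 9=green. No two adjacent vertices share a color.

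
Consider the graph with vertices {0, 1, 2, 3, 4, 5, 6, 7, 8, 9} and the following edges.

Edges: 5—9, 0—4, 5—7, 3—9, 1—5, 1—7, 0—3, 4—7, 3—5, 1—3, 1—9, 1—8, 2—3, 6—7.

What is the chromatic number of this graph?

1, 3, 5, 9 are pairwise adjacent (a clique of size 4), so at least 4 colors are needed.
One proper 4-coloring: 0=blue, 1=blue, 2=blue, 3=red, 4=green, 5=green, 6=blue, 7=red, 8=red, 9=yellow. Every edge joins two different colors.

4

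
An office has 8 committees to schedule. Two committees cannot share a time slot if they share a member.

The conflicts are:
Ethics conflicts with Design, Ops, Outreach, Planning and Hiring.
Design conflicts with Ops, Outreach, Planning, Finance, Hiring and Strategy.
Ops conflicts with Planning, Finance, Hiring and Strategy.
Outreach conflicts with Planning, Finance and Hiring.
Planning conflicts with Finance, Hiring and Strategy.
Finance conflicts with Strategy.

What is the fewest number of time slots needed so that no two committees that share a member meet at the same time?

5

Design, Ops, Planning, Finance, Strategy are mutually in conflict, so at least 5 time slots are needed.
Using 5 time slots: Ethics=4, Design=1, Ops=3, Outreach=3, Planning=2, Finance=4, Hiring=5, Strategy=5. Every pair that conflicts lands in different time slots.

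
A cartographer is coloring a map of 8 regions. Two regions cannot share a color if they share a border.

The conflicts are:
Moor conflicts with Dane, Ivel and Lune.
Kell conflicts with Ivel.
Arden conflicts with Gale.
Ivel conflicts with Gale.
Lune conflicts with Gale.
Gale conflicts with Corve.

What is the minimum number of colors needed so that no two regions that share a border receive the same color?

Gale and Corve conflict, so at least 2 colors are needed.
A valid assignment using 2 colors: Moor=1, Kell=1, Dane=2, Arden=2, Ivel=2, Lune=2, Gale=1, Corve=2. Every pair that conflicts lands in different colors.

2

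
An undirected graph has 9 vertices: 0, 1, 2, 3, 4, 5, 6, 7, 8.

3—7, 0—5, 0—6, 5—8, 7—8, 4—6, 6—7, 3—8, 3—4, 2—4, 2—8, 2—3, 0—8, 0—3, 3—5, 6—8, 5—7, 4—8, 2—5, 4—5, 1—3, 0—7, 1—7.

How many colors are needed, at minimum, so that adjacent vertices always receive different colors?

0, 3, 5, 7, 8 are pairwise adjacent (a clique of size 5), so at least 5 colors are needed.
5 colors suffice: color a → {1, 8}; color b → {3, 6}; color c → {4, 7}; color d → {5}; color e → {0, 2}. Each edge has distinct colors on its endpoints.

5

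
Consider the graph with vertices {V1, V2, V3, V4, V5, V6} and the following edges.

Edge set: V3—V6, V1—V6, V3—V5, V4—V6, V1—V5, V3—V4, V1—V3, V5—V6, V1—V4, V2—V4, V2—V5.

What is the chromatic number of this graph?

V1, V3, V4, V6 are pairwise adjacent (a clique of size 4), so at least 4 colors are needed.
A valid assignment using 4 colors: V1=2, V2=1, V3=4, V4=3, V5=3, V6=1. No two adjacent vertices share a color.

4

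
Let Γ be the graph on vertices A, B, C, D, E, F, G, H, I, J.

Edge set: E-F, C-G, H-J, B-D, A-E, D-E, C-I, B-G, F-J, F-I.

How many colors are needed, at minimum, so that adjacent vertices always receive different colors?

The cycle I-C-G-B-D-E-F-I has odd length 7, so it cannot be 2-colored; at least 3 colors are needed.
3 colors suffice: color red → {B, C, E, J}; color blue → {A, D, F, G, H}; color green → {I}. Every edge joins two different colors.

3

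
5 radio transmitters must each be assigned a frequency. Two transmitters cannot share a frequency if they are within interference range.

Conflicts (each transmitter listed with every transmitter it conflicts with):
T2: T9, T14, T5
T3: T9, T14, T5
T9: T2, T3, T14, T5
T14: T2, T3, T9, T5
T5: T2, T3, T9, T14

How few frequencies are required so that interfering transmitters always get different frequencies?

4

T2, T9, T14, T5 are mutually in conflict, so at least 4 frequencies are needed.
4 frequencies suffice: frequency 1 → {T9}; frequency 2 → {T14}; frequency 3 → {T5}; frequency 4 → {T2, T3}. Each listed conflict is separated.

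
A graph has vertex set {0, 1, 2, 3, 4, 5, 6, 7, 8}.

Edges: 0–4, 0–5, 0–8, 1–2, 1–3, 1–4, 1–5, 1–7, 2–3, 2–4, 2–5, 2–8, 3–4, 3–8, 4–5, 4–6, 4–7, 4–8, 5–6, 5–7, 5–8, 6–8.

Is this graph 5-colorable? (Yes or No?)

Yes

The chromatic number is 4. 4, 5, 6, 8 are pairwise adjacent (a clique of size 4), so at least 4 colors are needed.
4 colors suffice: 0=yellow, 1=green, 2=yellow, 3=blue, 4=red, 5=blue, 6=yellow, 7=yellow, 8=green.
Since 5 ≥ 4, a proper 5-coloring certainly exists.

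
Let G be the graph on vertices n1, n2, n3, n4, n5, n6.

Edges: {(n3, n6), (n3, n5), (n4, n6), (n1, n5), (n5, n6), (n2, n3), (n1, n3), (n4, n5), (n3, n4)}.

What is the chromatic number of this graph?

n3, n4, n5, n6 form a clique, so at least 4 colors are needed.
4 colors suffice: color red → {n3}; color blue → {n2, n5}; color green → {n1, n6}; color yellow → {n4}. Every edge joins two different colors.

4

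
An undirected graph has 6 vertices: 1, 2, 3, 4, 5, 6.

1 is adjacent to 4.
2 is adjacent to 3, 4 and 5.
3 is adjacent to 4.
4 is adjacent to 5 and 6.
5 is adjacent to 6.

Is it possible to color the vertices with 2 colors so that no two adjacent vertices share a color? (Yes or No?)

4, 5, 6 are pairwise adjacent, so at least 3 colors are needed.
So 2 colors are not enough.

No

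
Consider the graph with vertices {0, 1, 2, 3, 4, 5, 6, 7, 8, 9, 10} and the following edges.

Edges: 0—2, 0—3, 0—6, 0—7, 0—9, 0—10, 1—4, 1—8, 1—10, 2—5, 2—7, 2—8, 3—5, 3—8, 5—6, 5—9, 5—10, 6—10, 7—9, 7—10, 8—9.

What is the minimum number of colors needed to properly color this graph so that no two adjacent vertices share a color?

3

0, 6, 10 form a triangle, so at least 3 colors are needed.
A valid assignment using 3 colors: 0=red, 1=green, 2=blue, 3=blue, 4=red, 5=red, 6=green, 7=green, 8=red, 9=blue, 10=blue. Every edge joins two different colors.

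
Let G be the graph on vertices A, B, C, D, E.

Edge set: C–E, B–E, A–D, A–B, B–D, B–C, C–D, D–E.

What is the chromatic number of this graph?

B, C, D, E are pairwise adjacent (a clique of size 4), so at least 4 colors are needed.
One proper 4-coloring: A=3, B=1, C=3, D=2, E=4. No two adjacent vertices share a color.

4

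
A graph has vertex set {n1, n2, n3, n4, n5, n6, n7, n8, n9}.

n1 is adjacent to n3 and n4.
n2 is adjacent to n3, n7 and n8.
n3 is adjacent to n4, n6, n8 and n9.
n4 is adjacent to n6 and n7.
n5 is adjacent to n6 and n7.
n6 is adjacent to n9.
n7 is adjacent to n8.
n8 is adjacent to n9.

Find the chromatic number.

3

n2, n7, n8 are pairwise adjacent, so at least 3 colors are needed.
3 colors suffice: color 1 → {n3, n7}; color 2 → {n2, n4, n5, n9}; color 3 → {n1, n6, n8}. Each edge has distinct colors on its endpoints.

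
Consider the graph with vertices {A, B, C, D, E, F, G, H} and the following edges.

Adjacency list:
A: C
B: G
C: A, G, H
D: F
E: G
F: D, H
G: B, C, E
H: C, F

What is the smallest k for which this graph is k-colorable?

2

C and G are adjacent, so at least 2 colors are needed.
A valid assignment using 2 colors: A=blue, B=red, C=red, D=blue, E=red, F=red, G=blue, H=blue. No two adjacent vertices share a color.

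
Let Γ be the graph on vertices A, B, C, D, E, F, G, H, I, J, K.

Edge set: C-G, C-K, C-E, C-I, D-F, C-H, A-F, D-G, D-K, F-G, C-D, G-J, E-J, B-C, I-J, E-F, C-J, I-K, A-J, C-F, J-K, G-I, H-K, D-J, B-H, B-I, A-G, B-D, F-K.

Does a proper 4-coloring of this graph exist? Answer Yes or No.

The chromatic number is 4. C, I, J, K are pairwise adjacent (a clique of size 4), so at least 4 colors are needed.
One proper 4-coloring: A=1, B=2, C=1, D=4, E=3, F=2, G=3, H=4, I=4, J=2, K=3.
That is already a proper 4-coloring.

Yes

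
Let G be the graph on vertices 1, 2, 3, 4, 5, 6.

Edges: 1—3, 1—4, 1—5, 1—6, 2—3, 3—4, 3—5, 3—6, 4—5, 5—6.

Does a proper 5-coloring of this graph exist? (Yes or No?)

Yes

The chromatic number is 4. 1, 3, 5, 6 are pairwise adjacent (a clique of size 4), so at least 4 colors are needed.
4 colors suffice: color red → {3}; color blue → {1, 2}; color green → {5}; color yellow → {4, 6}.
Since 5 ≥ 4, a proper 5-coloring certainly exists.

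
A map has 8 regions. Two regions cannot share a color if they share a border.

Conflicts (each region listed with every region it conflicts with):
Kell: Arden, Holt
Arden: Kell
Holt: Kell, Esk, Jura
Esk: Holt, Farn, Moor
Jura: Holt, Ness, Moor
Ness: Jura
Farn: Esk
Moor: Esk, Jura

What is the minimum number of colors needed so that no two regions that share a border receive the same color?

2

Holt and Esk conflict, so at least 2 colors are needed.
A valid assignment using 2 colors: Kell=2, Arden=1, Holt=1, Esk=2, Jura=2, Ness=1, Farn=1, Moor=1. Each listed conflict is separated.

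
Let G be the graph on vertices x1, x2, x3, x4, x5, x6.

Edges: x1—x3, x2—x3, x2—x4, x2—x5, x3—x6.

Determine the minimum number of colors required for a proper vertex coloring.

2

x3 and x6 are adjacent, so at least 2 colors are needed.
2 colors suffice: color 1 → {x3, x4, x5}; color 2 → {x1, x2, x6}. Every edge joins two different colors.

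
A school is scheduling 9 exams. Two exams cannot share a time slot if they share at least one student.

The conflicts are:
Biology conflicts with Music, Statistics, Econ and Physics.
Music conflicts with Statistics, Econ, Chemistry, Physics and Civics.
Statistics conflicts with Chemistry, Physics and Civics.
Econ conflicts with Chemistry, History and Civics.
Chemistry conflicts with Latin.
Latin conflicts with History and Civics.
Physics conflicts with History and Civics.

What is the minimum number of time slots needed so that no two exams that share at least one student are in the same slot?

4

Music, Statistics, Physics, Civics all conflict with each other, so at least 4 time slots are needed.
A valid assignment using 4 time slots: Biology=3, Music=1, Statistics=2, Econ=2, Chemistry=3, Latin=2, Physics=4, History=1, Civics=3. Every pair that conflicts lands in different time slots.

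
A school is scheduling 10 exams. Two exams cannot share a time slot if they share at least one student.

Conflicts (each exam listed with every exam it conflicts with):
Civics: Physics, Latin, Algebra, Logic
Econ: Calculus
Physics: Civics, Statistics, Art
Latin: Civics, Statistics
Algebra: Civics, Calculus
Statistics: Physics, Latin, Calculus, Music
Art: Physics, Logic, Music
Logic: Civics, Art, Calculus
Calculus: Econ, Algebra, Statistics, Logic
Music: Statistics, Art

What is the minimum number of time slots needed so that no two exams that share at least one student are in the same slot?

3

The cycle Physics-Civics-Algebra-Calculus-Statistics-Physics has odd length 5, so it cannot be 2-colored; at least 3 time slots are needed.
3 time slots suffice: time slot 1 → {Civics, Econ, Statistics, Art}; time slot 2 → {Physics, Latin, Calculus, Music}; time slot 3 → {Algebra, Logic}. Each listed conflict is separated.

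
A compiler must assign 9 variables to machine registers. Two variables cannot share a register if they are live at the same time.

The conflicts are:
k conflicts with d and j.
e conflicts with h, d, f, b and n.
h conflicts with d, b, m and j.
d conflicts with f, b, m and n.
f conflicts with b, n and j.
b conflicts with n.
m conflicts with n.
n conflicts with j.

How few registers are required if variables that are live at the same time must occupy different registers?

e, d, f, b, n all conflict with each other, so at least 5 registers are needed.
5 registers suffice: k=2, e=4, h=2, d=1, f=5, b=3, m=3, n=2, j=1. Each listed conflict is separated.

5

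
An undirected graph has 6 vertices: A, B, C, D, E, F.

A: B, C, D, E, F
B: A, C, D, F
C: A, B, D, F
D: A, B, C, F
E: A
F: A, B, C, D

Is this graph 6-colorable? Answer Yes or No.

The chromatic number is 5. A, B, C, D, F form a clique, so at least 5 colors are needed.
5 colors suffice: A=1, B=4, C=2, D=3, E=2, F=5.
Since 6 ≥ 5, a proper 6-coloring certainly exists.

Yes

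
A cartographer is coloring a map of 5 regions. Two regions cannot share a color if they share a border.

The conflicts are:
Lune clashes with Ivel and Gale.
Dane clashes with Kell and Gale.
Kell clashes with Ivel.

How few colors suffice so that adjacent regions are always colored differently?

3

The cycle Gale-Lune-Ivel-Kell-Dane-Gale has odd length 5, so it cannot be 2-colored; at least 3 colors are needed.
A valid assignment using 3 colors: Lune=2, Dane=1, Kell=2, Ivel=1, Gale=3. Every pair that conflicts lands in different colors.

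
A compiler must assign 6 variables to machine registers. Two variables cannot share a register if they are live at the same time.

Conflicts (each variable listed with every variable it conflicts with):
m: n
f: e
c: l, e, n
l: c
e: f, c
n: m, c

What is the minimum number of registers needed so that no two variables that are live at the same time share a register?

2

f and e conflict, so at least 2 registers are needed.
2 registers suffice: register 1 → {m, f, c}; register 2 → {l, e, n}. No two conflicting variables share a register.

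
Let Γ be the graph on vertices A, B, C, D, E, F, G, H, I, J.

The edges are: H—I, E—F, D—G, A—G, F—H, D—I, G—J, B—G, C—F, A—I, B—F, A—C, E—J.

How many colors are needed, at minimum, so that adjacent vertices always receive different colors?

The cycle F-H-I-A-C-F has odd length 5, so it cannot be 2-colored; at least 3 colors are needed.
A valid assignment using 3 colors: A=blue, B=blue, C=green, D=blue, E=blue, F=red, G=red, H=blue, I=red, J=green. Each edge has distinct colors on its endpoints.

3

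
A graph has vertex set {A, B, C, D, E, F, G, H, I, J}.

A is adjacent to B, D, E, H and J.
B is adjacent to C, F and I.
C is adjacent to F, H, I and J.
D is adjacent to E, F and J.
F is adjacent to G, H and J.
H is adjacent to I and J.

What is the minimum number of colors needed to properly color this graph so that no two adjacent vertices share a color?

4

C, F, H, J are mutually adjacent (a clique of size 4), so at least 4 colors are needed.
4 colors suffice: color 1 → {A, F, I}; color 2 → {C, D, G}; color 3 → {B, E, J}; color 4 → {H}. Each edge has distinct colors on its endpoints.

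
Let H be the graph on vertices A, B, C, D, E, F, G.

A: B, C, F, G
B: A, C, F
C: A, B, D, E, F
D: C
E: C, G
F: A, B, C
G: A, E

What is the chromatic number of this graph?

A, B, C, F are pairwise adjacent (a clique of size 4), so at least 4 colors are needed.
A valid assignment using 4 colors: A=blue, B=green, C=red, D=blue, E=blue, F=yellow, G=red. Each edge has distinct colors on its endpoints.

4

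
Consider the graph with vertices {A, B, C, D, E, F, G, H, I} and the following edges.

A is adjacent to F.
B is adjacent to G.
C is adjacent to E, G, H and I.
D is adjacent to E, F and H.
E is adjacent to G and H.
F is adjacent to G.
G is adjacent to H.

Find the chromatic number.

C, E, G, H are pairwise adjacent (a clique of size 4), so at least 4 colors are needed.
4 colors suffice: A=1, B=2, C=2, D=1, E=3, F=2, G=1, H=4, I=1. Every edge joins two different colors.

4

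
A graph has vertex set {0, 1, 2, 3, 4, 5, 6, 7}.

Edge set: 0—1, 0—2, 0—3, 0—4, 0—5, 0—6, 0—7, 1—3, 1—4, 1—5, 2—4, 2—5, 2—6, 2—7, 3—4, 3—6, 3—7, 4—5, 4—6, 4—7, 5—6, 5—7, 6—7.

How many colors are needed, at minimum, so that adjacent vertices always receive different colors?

0, 2, 4, 5, 6, 7 form a clique, so at least 6 colors are needed.
6 colors suffice: color red → {4}; color blue → {0}; color green → {3, 5}; color yellow → {1, 7}; color purple → {6}; color orange → {2}. Each edge has distinct colors on its endpoints.

6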